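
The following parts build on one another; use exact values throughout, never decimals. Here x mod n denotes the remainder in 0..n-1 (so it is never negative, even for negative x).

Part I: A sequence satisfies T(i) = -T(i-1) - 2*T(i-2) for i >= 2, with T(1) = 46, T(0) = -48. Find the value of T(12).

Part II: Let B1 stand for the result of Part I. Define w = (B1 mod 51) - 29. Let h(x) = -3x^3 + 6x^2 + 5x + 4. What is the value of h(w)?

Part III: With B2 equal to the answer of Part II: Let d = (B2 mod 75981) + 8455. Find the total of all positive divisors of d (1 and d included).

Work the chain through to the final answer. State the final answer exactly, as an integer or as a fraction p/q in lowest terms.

181440

Part I: T(2) = -1*(46) - 2*(-48) = 50; iterating: T(2)=50, T(3)=-142, T(4)=42, T(5)=242, T(6)=-326, T(7)=-158, T(8)=810, T(9)=-494, T(10)=-1126, T(11)=2114, T(12)=138; answer 138
Part II: B1 = 138; w = 7; -3*(7)^3 + 6*(7)^2 + 5*(7)^1 + 4 = (-1029) + (294) + (35) + (4) = -696; answer -696
Part III: B2 = -696; d = 83740; 83740 = 2^2 * 5 * 53 * 79; sigma = (1 + 2 + 4) * (1 + 5) * (1 + 53) * (1 + 79) = 7 * 6 * 54 * 80 = 181440; answer 181440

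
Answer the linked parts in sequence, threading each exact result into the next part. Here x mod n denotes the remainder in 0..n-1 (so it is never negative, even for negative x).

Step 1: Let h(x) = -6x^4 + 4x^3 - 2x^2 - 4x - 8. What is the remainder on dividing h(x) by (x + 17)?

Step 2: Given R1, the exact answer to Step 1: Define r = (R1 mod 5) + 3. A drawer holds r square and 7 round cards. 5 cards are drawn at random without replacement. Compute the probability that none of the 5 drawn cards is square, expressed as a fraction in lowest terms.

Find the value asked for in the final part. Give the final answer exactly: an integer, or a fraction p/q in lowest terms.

Step 1: remainder = value at the root: -6*(-17)^4 + 4*(-17)^3 - 2*(-17)^2 - 4*(-17)^1 - 8 = (-501126) + (-19652) + (-578) + (68) + (-8) = -521296; answer -521296
Step 2: R1 = -521296; r = 7; total draws C(14,5) = 2002; favorable C(7,5) = 21; P = 3/286; answer 3/286

3/286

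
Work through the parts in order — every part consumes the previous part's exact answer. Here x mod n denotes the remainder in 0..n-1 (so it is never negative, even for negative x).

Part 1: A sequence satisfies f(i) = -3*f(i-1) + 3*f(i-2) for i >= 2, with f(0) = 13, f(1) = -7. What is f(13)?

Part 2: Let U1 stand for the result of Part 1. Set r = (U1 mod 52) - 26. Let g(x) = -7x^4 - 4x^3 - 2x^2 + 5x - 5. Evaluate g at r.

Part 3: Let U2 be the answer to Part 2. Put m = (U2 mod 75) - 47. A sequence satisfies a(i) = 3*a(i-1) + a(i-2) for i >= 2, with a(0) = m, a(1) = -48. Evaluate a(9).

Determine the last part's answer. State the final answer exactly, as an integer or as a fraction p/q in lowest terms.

Part 1: f(2) = -3*(-7) + 3*(13) = 60; iterating: f(2)=60, f(3)=-201, f(4)=783, f(5)=-2952, f(6)=11205, f(7)=-42471, f(8)=161028, f(9)=-610497, f(10)=2314575, f(11)=-8775216, f(12)=33269373, f(13)=-126133767; answer -126133767
Part 2: U1 = -126133767; r = 7; -7*(7)^4 - 4*(7)^3 - 2*(7)^2 + 5*(7)^1 - 5 = (-16807) + (-1372) + (-98) + (35) + (-5) = -18247; answer -18247
Part 3: U2 = -18247; m = 6; a(2) = 3*(-48) + 1*(6) = -138; iterating: a(2)=-138, a(3)=-462, a(4)=-1524, a(5)=-5034, a(6)=-16626, a(7)=-54912, a(8)=-181362, a(9)=-598998; answer -598998

-598998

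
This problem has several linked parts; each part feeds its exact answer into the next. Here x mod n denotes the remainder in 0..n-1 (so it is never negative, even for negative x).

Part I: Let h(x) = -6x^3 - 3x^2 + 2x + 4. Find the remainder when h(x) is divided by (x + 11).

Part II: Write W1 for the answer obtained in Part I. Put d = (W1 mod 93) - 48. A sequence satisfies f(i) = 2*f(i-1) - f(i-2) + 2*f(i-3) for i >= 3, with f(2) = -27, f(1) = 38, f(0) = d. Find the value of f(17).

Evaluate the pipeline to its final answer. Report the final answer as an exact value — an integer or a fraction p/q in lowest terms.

Part I: remainder = value at the root: -6*(-11)^3 - 3*(-11)^2 + 2*(-11)^1 + 4 = (7986) + (-363) + (-22) + (4) = 7605; answer 7605
Part II: W1 = 7605; d = 24; f(3) = 2*(-27) - 1*(38) + 2*(24) = -44; iterating: f(3)=-44, f(4)=15, f(5)=20, f(6)=-63, f(7)=-116, f(8)=-129, f(9)=-268, f(10)=-639, f(11)=-1268, f(12)=-2433, f(13)=-4876, f(14)=-9855, f(15)=-19700, f(16)=-39297, f(17)=-78604; answer -78604

-78604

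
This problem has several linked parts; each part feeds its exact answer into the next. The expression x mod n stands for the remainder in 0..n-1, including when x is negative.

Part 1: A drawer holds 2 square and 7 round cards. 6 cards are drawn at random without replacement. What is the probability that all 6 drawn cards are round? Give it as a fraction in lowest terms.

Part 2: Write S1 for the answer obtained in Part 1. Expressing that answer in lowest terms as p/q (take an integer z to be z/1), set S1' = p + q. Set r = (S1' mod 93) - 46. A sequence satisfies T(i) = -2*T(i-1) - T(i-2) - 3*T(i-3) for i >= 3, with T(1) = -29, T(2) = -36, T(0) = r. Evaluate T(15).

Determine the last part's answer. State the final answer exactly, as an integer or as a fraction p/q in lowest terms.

Part 1: total draws C(9,6) = 84; favorable C(7,6) = 7; P = 1/12; answer 1/12
Part 2: S1 = 1/12; threaded value p + q = 13; r = -33; T(3) = -2*(-36) - 1*(-29) - 3*(-33) = 200; iterating: T(3)=200, T(4)=-277, T(5)=462, T(6)=-1247, T(7)=2863, T(8)=-5865, T(9)=12608, T(10)=-27940, T(11)=60867, T(12)=-131618, T(13)=286189, T(14)=-623361, T(15)=1355387; answer 1355387

1355387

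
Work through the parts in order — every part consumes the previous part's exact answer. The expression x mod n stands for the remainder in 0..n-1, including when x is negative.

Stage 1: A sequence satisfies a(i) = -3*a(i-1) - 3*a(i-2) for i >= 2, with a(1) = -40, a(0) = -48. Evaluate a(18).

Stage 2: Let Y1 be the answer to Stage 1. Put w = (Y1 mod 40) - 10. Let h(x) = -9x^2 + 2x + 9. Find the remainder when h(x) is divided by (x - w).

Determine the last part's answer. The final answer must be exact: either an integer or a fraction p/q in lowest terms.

-1727

Stage 1: a(2) = -3*(-40) - 3*(-48) = 264; iterating: a(2)=264, a(3)=-672, a(4)=1224, a(5)=-1656, a(6)=1296, a(7)=1080, a(8)=-7128, a(9)=18144, a(10)=-33048, a(11)=44712, a(12)=-34992, a(13)=-29160, a(14)=192456, a(15)=-489888, a(16)=892296, a(17)=-1207224, a(18)=944784; answer 944784
Stage 2: Y1 = 944784; w = 14; remainder = value at the root: -9*(14)^2 + 2*(14)^1 + 9 = (-1764) + (28) + (9) = -1727; answer -1727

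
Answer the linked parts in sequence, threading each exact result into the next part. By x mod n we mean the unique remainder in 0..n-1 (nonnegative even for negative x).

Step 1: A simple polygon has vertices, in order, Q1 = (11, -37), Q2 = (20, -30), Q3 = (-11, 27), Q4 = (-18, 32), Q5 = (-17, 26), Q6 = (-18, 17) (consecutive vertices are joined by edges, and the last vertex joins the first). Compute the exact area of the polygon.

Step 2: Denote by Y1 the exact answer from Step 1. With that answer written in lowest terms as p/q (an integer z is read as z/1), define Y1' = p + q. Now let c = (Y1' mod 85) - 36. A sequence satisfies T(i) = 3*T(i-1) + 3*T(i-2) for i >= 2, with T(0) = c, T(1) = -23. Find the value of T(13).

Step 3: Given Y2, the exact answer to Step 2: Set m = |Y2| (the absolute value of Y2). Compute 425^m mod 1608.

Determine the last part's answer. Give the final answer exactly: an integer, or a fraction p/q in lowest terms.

665

Step 1: cross terms: (11*-30 - 20*-37)=410, (20*27 - -11*-30)=210, (-11*32 - -18*27)=134, (-18*26 - -17*32)=76, (-17*17 - -18*26)=179, (-18*-37 - 11*17)=479; twice the area = |1488| = 1488; area = 744; answer 744
Step 2: Y1 = 744; threaded value p + q = 745; c = 29; T(2) = 3*(-23) + 3*(29) = 18; iterating: T(2)=18, T(3)=-15, T(4)=9, T(5)=-18, T(6)=-27, T(7)=-135, T(8)=-486, T(9)=-1863, T(10)=-7047, T(11)=-26730, T(12)=-101331, T(13)=-384183; answer -384183
Step 3: Y2 = -384183; m = 384183; squarings mod 1608: 425^1=425, 425^2=529, 425^4=49, 425^8=793, 425^16=121, 425^32=169, 425^64=1225, 425^128=361, 425^256=73, 425^512=505, 425^1024=961, 425^2048=529, 425^4096=49, 425^8192=793, 425^16384=121, 425^32768=169, 425^65536=1225, 425^131072=361, 425^262144=73; 425^384183 = 425^1 * 425^2 * 425^4 * 425^16 * 425^32 * 425^128 * 425^1024 * 425^2048 * 425^4096 * 425^16384 * 425^32768 * 425^65536 * 425^262144 = 665 (mod 1608); answer 665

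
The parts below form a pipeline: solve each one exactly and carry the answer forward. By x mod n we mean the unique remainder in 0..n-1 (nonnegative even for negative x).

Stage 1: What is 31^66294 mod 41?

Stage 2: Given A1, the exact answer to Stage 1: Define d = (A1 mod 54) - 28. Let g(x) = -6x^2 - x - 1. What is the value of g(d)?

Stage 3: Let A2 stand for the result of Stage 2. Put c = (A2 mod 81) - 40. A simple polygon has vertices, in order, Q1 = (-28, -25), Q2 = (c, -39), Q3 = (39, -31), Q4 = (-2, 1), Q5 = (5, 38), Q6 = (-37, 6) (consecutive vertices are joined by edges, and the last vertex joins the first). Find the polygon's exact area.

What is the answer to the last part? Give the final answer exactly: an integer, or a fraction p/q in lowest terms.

Stage 1: squarings mod 41: 31^1=31, 31^2=18, 31^4=37, 31^8=16, 31^16=10, 31^32=18, 31^64=37, 31^128=16, 31^256=10, 31^512=18, 31^1024=37, 31^2048=16, 31^4096=10, 31^8192=18, 31^16384=37, 31^32768=16, 31^65536=10; 31^66294 = 31^2 * 31^4 * 31^16 * 31^32 * 31^64 * 31^128 * 31^512 * 31^65536 = 37 (mod 41); answer 37
Stage 2: A1 = 37; d = 9; -6*(9)^2 - 1*(9)^1 - 1 = (-486) + (-9) + (-1) = -496; answer -496
Stage 3: A2 = -496; c = 31; cross terms: (-28*-39 - 31*-25)=1867, (31*-31 - 39*-39)=560, (39*1 - -2*-31)=-23, (-2*38 - 5*1)=-81, (5*6 - -37*38)=1436, (-37*-25 - -28*6)=1093; twice the area = |4852| = 4852; area = 2426; answer 2426

2426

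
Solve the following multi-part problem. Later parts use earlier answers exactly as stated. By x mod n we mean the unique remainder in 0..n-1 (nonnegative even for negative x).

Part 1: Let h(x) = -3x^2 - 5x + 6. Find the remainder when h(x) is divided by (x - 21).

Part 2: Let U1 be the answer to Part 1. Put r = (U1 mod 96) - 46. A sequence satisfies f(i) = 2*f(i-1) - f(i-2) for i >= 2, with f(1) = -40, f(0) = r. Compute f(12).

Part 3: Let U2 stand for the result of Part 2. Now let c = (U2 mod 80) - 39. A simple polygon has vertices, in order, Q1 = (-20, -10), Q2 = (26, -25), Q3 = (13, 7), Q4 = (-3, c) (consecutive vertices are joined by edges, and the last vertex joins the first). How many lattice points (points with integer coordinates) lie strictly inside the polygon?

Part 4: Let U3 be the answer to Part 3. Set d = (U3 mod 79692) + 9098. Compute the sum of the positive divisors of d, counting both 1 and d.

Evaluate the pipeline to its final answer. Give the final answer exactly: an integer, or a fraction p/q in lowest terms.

Part 1: remainder = value at the root: -3*(21)^2 - 5*(21)^1 + 6 = (-1323) + (-105) + (6) = -1422; answer -1422
Part 2: U1 = -1422; r = -28; f(2) = 2*(-40) - 1*(-28) = -52; iterating: f(2)=-52, f(3)=-64, f(4)=-76, f(5)=-88, f(6)=-100, f(7)=-112, f(8)=-124, f(9)=-136, f(10)=-148, f(11)=-160, f(12)=-172; answer -172
Part 3: U2 = -172; c = 29; cross terms: (-20*-25 - 26*-10)=760, (26*7 - 13*-25)=507, (13*29 - -3*7)=398, (-3*-10 - -20*29)=610; twice the area = |2275| = 2275; area = 2275/2; boundary points = 1 + 1 + 2 + 1 = 5; strictly interior points = area - boundary/2 + 1 = 1136; answer 1136
Part 4: U3 = 1136; d = 10234; 10234 = 2 * 7 * 17 * 43; sigma = (1 + 2) * (1 + 7) * (1 + 17) * (1 + 43) = 3 * 8 * 18 * 44 = 19008; answer 19008

19008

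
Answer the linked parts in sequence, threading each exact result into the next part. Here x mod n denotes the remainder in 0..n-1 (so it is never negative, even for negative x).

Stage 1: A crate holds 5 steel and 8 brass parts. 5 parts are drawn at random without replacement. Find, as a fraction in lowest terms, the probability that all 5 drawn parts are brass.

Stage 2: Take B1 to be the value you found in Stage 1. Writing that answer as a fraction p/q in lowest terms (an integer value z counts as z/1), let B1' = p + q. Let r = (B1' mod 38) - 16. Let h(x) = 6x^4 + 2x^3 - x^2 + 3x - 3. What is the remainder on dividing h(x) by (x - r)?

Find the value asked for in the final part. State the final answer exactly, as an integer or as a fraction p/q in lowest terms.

411

Stage 1: total draws C(13,5) = 1287; favorable C(8,5) = 56; P = 56/1287; answer 56/1287
Stage 2: B1 = 56/1287; threaded value p + q = 1343; r = -3; remainder = value at the root: 6*(-3)^4 + 2*(-3)^3 - 1*(-3)^2 + 3*(-3)^1 - 3 = (486) + (-54) + (-9) + (-9) + (-3) = 411; answer 411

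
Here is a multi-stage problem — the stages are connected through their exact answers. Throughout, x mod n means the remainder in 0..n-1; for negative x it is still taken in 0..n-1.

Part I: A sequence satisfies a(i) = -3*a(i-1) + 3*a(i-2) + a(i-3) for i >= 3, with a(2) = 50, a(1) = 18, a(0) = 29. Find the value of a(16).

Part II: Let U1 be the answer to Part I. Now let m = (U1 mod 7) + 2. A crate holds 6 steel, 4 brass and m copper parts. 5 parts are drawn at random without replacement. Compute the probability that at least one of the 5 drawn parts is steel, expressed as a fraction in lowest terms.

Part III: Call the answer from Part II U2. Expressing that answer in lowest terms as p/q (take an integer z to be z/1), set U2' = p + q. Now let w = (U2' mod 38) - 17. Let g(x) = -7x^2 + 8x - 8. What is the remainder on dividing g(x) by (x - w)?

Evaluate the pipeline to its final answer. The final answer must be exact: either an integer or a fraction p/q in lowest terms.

Part I: a(3) = -3*(50) + 3*(18) + 1*(29) = -67; iterating: a(3)=-67, a(4)=369, a(5)=-1258, a(6)=4814, a(7)=-17847, a(8)=66725, a(9)=-248902, a(10)=929034, a(11)=-3467083, a(12)=12939449, a(13)=-48290562, a(14)=180222950, a(15)=-672601087, a(16)=2510181549; answer 2510181549
Part II: U1 = 2510181549; m = 3; total draws C(13,5) = 1287; complement C(7,5) = 21; favorable 1287 - 21 = 1266; P = 422/429; answer 422/429
Part III: U2 = 422/429; threaded value p + q = 851; w = -2; remainder = value at the root: -7*(-2)^2 + 8*(-2)^1 - 8 = (-28) + (-16) + (-8) = -52; answer -52

-52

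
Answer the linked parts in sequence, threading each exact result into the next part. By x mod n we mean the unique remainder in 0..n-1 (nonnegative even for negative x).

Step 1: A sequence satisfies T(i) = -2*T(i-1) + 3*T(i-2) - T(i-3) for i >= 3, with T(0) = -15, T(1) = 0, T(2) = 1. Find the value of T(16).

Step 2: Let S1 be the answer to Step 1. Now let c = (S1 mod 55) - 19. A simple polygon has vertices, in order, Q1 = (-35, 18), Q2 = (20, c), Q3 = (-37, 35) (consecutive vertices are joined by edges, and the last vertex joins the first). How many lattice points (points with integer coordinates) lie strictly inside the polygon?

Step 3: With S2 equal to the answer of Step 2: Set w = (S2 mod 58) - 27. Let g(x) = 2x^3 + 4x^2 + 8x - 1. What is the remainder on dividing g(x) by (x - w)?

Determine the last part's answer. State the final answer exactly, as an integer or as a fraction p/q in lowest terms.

-19537

Step 1: T(3) = -2*(1) + 3*(0) - 1*(-15) = 13; iterating: T(3)=13, T(4)=-23, T(5)=84, T(6)=-250, T(7)=775, T(8)=-2384, T(9)=7343, T(10)=-22613, T(11)=69639, T(12)=-214460, T(13)=660450, T(14)=-2033919, T(15)=6263648, T(16)=-19289503; answer -19289503
Step 2: S1 = -19289503; c = 23; cross terms: (-35*23 - 20*18)=-1165, (20*35 - -37*23)=1551, (-37*18 - -35*35)=559; twice the area = |945| = 945; area = 945/2; boundary points = 5 + 3 + 1 = 9; strictly interior points = area - boundary/2 + 1 = 469; answer 469
Step 3: S2 = 469; w = -22; remainder = value at the root: 2*(-22)^3 + 4*(-22)^2 + 8*(-22)^1 - 1 = (-21296) + (1936) + (-176) + (-1) = -19537; answer -19537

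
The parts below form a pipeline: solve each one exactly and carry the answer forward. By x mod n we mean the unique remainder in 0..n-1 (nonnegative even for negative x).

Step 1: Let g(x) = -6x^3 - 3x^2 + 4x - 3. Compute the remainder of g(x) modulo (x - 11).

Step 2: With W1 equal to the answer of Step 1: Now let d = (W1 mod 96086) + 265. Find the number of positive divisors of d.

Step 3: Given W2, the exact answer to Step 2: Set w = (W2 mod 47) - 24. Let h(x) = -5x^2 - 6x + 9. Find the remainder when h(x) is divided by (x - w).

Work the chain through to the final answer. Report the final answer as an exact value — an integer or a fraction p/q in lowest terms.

-1871

Step 1: remainder = value at the root: -6*(11)^3 - 3*(11)^2 + 4*(11)^1 - 3 = (-7986) + (-363) + (44) + (-3) = -8308; answer -8308
Step 2: W1 = -8308; d = 88043; 88043 = 17 * 5179; number of divisors = (1+1) * (1+1) = 4; answer 4
Step 3: W2 = 4; w = -20; remainder = value at the root: -5*(-20)^2 - 6*(-20)^1 + 9 = (-2000) + (120) + (9) = -1871; answer -1871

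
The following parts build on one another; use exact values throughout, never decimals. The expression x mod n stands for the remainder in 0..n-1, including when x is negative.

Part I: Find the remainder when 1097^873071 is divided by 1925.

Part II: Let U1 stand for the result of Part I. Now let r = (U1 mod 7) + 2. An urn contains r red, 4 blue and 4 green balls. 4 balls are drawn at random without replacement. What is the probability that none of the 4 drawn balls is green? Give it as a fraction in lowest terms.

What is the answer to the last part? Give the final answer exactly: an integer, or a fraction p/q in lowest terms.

Part I: squarings mod 1925: 1097^1=1097, 1097^2=284, 1097^4=1731, 1097^8=1061, 1097^16=1521, 1097^32=1516, 1097^64=1731, 1097^128=1061, 1097^256=1521, 1097^512=1516, 1097^1024=1731, 1097^2048=1061, 1097^4096=1521, 1097^8192=1516, 1097^16384=1731, 1097^32768=1061, 1097^65536=1521, 1097^131072=1516, 1097^262144=1731, 1097^524288=1061; 1097^873071 = 1097^1 * 1097^2 * 1097^4 * 1097^8 * 1097^32 * 1097^64 * 1097^512 * 1097^4096 * 1097^16384 * 1097^65536 * 1097^262144 * 1097^524288 = 1053 (mod 1925); answer 1053
Part II: U1 = 1053; r = 5; total draws C(13,4) = 715; favorable C(9,4) = 126; P = 126/715; answer 126/715

126/715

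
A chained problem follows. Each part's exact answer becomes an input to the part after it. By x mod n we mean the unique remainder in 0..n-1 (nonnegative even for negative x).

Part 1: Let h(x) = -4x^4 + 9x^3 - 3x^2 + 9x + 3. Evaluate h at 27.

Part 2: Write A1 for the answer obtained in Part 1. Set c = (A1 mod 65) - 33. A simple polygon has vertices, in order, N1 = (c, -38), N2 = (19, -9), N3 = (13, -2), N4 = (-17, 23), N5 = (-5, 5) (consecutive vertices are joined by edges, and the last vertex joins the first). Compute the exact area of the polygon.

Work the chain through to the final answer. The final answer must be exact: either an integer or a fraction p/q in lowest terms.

685

Part 1: -4*(27)^4 + 9*(27)^3 - 3*(27)^2 + 9*(27)^1 + 3 = (-2125764) + (177147) + (-2187) + (243) + (3) = -1950558; answer -1950558
Part 2: A1 = -1950558; c = -6; cross terms: (-6*-9 - 19*-38)=776, (19*-2 - 13*-9)=79, (13*23 - -17*-2)=265, (-17*5 - -5*23)=30, (-5*-38 - -6*5)=220; twice the area = |1370| = 1370; area = 685; answer 685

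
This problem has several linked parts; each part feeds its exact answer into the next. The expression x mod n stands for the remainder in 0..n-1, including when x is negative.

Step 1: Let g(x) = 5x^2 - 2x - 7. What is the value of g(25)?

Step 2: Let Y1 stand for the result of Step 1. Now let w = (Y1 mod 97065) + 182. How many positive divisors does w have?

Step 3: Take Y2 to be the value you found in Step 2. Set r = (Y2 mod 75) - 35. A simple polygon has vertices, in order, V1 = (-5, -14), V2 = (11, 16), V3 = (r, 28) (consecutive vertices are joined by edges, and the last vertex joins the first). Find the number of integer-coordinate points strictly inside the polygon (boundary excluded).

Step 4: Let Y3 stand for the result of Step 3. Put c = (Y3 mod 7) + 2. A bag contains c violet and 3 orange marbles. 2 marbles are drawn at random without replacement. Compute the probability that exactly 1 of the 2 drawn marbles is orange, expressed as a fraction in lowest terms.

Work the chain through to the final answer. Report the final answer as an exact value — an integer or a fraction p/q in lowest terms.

1/2

Step 1: 5*(25)^2 - 2*(25)^1 - 7 = (3125) + (-50) + (-7) = 3068; answer 3068
Step 2: Y1 = 3068; w = 3250; 3250 = 2 * 5^3 * 13; number of divisors = (1+1) * (3+1) * (1+1) = 16; answer 16
Step 3: Y2 = 16; r = -19; cross terms: (-5*16 - 11*-14)=74, (11*28 - -19*16)=612, (-19*-14 - -5*28)=406; twice the area = |1092| = 1092; area = 546; boundary points = 2 + 6 + 14 = 22; strictly interior points = area - boundary/2 + 1 = 536; answer 536
Step 4: Y3 = 536; c = 6; total draws C(9,2) = 36; favorable C(3,1)*C(6,1) = 18; P = 1/2; answer 1/2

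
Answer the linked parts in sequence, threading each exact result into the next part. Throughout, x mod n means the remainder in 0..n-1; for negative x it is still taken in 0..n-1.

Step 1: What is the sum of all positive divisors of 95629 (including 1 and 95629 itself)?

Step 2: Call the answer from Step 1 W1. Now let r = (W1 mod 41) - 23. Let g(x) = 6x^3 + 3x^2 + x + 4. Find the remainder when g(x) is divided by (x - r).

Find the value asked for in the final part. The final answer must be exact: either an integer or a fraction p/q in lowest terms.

Step 1: 95629 is prime, so its only divisors are 1 and 95629; sigma = 1 + 95629 = 95630; answer 95630
Step 2: W1 = 95630; r = -5; remainder = value at the root: 6*(-5)^3 + 3*(-5)^2 + 1*(-5)^1 + 4 = (-750) + (75) + (-5) + (4) = -676; answer -676

-676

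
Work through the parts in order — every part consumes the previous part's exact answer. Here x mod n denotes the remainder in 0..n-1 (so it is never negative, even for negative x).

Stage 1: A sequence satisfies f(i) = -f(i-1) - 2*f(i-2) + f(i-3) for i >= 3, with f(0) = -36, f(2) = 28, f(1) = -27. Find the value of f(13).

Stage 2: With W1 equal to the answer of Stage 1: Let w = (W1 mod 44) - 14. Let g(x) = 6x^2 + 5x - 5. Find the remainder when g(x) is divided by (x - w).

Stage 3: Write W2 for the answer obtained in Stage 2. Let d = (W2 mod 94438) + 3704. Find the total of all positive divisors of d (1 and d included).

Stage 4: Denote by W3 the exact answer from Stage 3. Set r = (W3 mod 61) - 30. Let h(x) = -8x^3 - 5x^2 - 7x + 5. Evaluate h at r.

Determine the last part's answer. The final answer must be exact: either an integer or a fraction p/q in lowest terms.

Stage 1: f(3) = -1*(28) - 2*(-27) + 1*(-36) = -10; iterating: f(3)=-10, f(4)=-73, f(5)=121, f(6)=15, f(7)=-330, f(8)=421, f(9)=254, f(10)=-1426, f(11)=1339, f(12)=1767, f(13)=-5871; answer -5871
Stage 2: W1 = -5871; w = 11; remainder = value at the root: 6*(11)^2 + 5*(11)^1 - 5 = (726) + (55) + (-5) = 776; answer 776
Stage 3: W2 = 776; d = 4480; 4480 = 2^7 * 5 * 7; sigma = (1 + 2 + 4 + 8 + 16 + 32 + 64 + 128) * (1 + 5) * (1 + 7) = 255 * 6 * 8 = 12240; answer 12240
Stage 4: W3 = 12240; r = 10; -8*(10)^3 - 5*(10)^2 - 7*(10)^1 + 5 = (-8000) + (-500) + (-70) + (5) = -8565; answer -8565

-8565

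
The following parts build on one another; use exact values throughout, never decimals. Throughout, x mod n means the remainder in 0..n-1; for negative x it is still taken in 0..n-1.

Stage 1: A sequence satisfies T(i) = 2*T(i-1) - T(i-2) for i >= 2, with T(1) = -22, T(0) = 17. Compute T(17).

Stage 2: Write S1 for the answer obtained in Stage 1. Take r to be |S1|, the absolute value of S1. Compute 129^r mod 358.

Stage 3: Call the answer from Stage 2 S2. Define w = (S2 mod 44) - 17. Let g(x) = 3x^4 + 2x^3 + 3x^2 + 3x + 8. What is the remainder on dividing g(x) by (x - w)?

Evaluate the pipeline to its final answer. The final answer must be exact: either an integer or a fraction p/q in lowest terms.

Stage 1: T(2) = 2*(-22) - 1*(17) = -61; iterating: T(2)=-61, T(3)=-100, T(4)=-139, T(5)=-178, T(6)=-217, T(7)=-256, T(8)=-295, T(9)=-334, T(10)=-373, T(11)=-412, T(12)=-451, T(13)=-490, T(14)=-529, T(15)=-568, T(16)=-607, T(17)=-646; answer -646
Stage 2: S1 = -646; r = 646; squarings mod 358: 129^1=129, 129^2=173, 129^4=215, 129^8=43, 129^16=59, 129^32=259, 129^64=135, 129^128=325, 129^256=15, 129^512=225; 129^646 = 129^2 * 129^4 * 129^128 * 129^512 = 139 (mod 358); answer 139
Stage 3: S2 = 139; w = -10; remainder = value at the root: 3*(-10)^4 + 2*(-10)^3 + 3*(-10)^2 + 3*(-10)^1 + 8 = (30000) + (-2000) + (300) + (-30) + (8) = 28278; answer 28278

28278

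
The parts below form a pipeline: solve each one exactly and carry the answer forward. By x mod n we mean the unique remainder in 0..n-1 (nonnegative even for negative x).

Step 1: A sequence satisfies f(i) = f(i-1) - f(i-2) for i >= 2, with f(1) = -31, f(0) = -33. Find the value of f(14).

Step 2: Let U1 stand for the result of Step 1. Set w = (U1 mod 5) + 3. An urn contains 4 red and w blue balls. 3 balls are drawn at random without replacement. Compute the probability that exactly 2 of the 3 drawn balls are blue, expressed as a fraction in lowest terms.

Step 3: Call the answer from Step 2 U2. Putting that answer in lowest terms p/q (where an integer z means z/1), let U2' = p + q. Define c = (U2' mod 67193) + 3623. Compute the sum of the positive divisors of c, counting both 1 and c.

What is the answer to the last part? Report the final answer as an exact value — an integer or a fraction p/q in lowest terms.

Step 1: f(2) = 1*(-31) - 1*(-33) = 2; iterating: f(2)=2, f(3)=33, f(4)=31, f(5)=-2, f(6)=-33, f(7)=-31, f(8)=2, f(9)=33, f(10)=31, f(11)=-2, f(12)=-33, f(13)=-31, f(14)=2; answer 2
Step 2: U1 = 2; w = 5; total draws C(9,3) = 84; favorable C(5,2)*C(4,1) = 40; P = 10/21; answer 10/21
Step 3: U2 = 10/21; threaded value p + q = 31; c = 3654; 3654 = 2 * 3^2 * 7 * 29; sigma = (1 + 2) * (1 + 3 + 9) * (1 + 7) * (1 + 29) = 3 * 13 * 8 * 30 = 9360; answer 9360

9360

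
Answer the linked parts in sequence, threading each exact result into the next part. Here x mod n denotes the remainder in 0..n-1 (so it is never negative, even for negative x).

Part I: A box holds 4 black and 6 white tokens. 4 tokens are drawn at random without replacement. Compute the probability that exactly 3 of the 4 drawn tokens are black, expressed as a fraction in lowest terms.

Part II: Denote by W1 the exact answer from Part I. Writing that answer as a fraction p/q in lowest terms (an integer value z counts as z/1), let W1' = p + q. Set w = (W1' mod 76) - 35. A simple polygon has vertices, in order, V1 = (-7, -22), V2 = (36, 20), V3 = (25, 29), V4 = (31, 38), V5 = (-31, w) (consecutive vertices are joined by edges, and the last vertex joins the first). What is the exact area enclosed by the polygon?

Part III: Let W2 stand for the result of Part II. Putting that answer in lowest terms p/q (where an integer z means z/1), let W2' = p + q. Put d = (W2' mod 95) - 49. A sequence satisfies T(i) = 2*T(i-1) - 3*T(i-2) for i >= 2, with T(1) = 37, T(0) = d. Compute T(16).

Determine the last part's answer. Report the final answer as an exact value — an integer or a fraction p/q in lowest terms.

Part I: total draws C(10,4) = 210; favorable C(4,3)*C(6,1) = 24; P = 4/35; answer 4/35
Part II: W1 = 4/35; threaded value p + q = 39; w = 4; cross terms: (-7*20 - 36*-22)=652, (36*29 - 25*20)=544, (25*38 - 31*29)=51, (31*4 - -31*38)=1302, (-31*-22 - -7*4)=710; twice the area = |3259| = 3259; area = 3259/2; answer 3259/2
Part III: W2 = 3259/2; threaded value p + q = 3261; d = -18; T(2) = 2*(37) - 3*(-18) = 128; iterating: T(2)=128, T(3)=145, T(4)=-94, T(5)=-623, T(6)=-964, T(7)=-59, T(8)=2774, T(9)=5725, T(10)=3128, T(11)=-10919, T(12)=-31222, T(13)=-29687, T(14)=34292, T(15)=157645, T(16)=212414; answer 212414

212414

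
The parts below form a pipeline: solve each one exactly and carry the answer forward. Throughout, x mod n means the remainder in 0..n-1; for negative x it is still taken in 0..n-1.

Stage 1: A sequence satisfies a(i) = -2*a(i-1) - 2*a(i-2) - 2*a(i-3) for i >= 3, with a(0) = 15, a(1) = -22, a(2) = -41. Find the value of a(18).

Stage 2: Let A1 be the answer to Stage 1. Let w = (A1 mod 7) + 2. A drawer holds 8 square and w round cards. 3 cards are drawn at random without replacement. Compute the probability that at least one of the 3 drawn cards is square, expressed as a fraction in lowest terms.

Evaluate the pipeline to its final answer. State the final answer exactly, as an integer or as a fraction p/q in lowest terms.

138/143

Stage 1: a(3) = -2*(-41) - 2*(-22) - 2*(15) = 96; iterating: a(3)=96, a(4)=-66, a(5)=22, a(6)=-104, a(7)=296, a(8)=-428, a(9)=472, a(10)=-680, a(11)=1272, a(12)=-2128, a(13)=3072, a(14)=-4432, a(15)=6976, a(16)=-11232, a(17)=17376, a(18)=-26240; answer -26240
Stage 2: A1 = -26240; w = 5; total draws C(13,3) = 286; complement C(5,3) = 10; favorable 286 - 10 = 276; P = 138/143; answer 138/143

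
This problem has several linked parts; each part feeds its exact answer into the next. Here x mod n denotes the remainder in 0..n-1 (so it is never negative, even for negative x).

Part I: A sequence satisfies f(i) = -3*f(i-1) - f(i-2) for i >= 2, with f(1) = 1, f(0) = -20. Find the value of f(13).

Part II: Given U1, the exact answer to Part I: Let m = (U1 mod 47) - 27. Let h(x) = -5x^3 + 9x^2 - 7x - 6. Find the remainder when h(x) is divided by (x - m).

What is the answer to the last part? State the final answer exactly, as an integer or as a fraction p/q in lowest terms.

-2985

Part I: f(2) = -3*(1) - 1*(-20) = 17; iterating: f(2)=17, f(3)=-52, f(4)=139, f(5)=-365, f(6)=956, f(7)=-2503, f(8)=6553, f(9)=-17156, f(10)=44915, f(11)=-117589, f(12)=307852, f(13)=-805967; answer -805967
Part II: U1 = -805967; m = 9; remainder = value at the root: -5*(9)^3 + 9*(9)^2 - 7*(9)^1 - 6 = (-3645) + (729) + (-63) + (-6) = -2985; answer -2985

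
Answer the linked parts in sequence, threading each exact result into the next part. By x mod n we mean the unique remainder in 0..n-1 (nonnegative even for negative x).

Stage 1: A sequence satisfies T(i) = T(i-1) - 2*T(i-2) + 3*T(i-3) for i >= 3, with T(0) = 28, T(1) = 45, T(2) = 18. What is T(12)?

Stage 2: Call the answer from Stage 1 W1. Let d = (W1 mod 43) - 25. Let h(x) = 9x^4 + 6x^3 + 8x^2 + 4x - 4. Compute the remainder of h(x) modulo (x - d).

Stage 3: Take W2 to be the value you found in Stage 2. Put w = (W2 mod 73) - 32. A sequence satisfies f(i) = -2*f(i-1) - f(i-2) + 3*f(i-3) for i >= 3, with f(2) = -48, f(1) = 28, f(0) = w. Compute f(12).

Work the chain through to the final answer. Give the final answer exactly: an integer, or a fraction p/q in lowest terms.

-9047

Stage 1: T(3) = 1*(18) - 2*(45) + 3*(28) = 12; iterating: T(3)=12, T(4)=111, T(5)=141, T(6)=-45, T(7)=6, T(8)=519, T(9)=372, T(10)=-648, T(11)=165, T(12)=2577; answer 2577
Stage 2: W1 = 2577; d = 15; remainder = value at the root: 9*(15)^4 + 6*(15)^3 + 8*(15)^2 + 4*(15)^1 - 4 = (455625) + (20250) + (1800) + (60) + (-4) = 477731; answer 477731
Stage 3: W2 = 477731; w = -13; f(3) = -2*(-48) - 1*(28) + 3*(-13) = 29; iterating: f(3)=29, f(4)=74, f(5)=-321, f(6)=655, f(7)=-767, f(8)=-84, f(9)=2900, f(10)=-8017, f(11)=12882, f(12)=-9047; answer -9047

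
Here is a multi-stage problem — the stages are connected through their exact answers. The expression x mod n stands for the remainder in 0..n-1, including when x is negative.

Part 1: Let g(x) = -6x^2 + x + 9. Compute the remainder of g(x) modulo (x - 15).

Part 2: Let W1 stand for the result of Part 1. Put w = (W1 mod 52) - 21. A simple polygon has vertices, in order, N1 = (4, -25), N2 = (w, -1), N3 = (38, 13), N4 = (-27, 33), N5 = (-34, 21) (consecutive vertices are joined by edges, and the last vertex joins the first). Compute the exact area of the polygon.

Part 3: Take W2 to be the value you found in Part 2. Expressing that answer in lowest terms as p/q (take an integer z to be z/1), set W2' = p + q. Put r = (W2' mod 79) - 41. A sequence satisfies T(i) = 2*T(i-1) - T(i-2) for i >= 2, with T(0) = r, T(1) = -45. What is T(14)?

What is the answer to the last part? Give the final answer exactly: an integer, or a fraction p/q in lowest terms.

-1072

Part 1: remainder = value at the root: -6*(15)^2 + 1*(15)^1 + 9 = (-1350) + (15) + (9) = -1326; answer -1326
Part 2: W1 = -1326; w = 5; cross terms: (4*-1 - 5*-25)=121, (5*13 - 38*-1)=103, (38*33 - -27*13)=1605, (-27*21 - -34*33)=555, (-34*-25 - 4*21)=766; twice the area = |3150| = 3150; area = 1575; answer 1575
Part 3: W2 = 1575; threaded value p + q = 1576; r = 34; T(2) = 2*(-45) - 1*(34) = -124; iterating: T(2)=-124, T(3)=-203, T(4)=-282, T(5)=-361, T(6)=-440, T(7)=-519, T(8)=-598, T(9)=-677, T(10)=-756, T(11)=-835, T(12)=-914, T(13)=-993, T(14)=-1072; answer -1072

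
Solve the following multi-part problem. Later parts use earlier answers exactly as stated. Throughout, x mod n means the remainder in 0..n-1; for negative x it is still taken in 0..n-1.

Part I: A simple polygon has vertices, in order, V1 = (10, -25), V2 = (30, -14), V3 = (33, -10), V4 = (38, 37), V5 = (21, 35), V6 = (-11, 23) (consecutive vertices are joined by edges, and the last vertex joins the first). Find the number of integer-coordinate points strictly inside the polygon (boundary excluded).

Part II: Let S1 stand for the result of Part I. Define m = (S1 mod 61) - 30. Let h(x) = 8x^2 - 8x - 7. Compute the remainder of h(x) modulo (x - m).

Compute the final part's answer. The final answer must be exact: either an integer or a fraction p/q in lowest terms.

Part I: cross terms: (10*-14 - 30*-25)=610, (30*-10 - 33*-14)=162, (33*37 - 38*-10)=1601, (38*35 - 21*37)=553, (21*23 - -11*35)=868, (-11*-25 - 10*23)=45; twice the area = |3839| = 3839; area = 3839/2; boundary points = 1 + 1 + 1 + 1 + 4 + 3 = 11; strictly interior points = area - boundary/2 + 1 = 1915; answer 1915
Part II: S1 = 1915; m = -6; remainder = value at the root: 8*(-6)^2 - 8*(-6)^1 - 7 = (288) + (48) + (-7) = 329; answer 329

329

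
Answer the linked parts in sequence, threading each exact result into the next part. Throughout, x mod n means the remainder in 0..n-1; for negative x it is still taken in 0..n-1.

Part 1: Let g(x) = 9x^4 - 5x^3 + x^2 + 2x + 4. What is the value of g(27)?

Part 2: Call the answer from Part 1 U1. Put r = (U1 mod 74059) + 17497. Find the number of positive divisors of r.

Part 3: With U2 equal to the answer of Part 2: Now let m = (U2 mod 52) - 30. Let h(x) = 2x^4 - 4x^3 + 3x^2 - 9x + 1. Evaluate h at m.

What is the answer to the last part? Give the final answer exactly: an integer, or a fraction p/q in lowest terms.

986519

Part 1: 9*(27)^4 - 5*(27)^3 + 1*(27)^2 + 2*(27)^1 + 4 = (4782969) + (-98415) + (729) + (54) + (4) = 4685341; answer 4685341
Part 2: U1 = 4685341; r = 37121; 37121 = 7 * 5303; number of divisors = (1+1) * (1+1) = 4; answer 4
Part 3: U2 = 4; m = -26; 2*(-26)^4 - 4*(-26)^3 + 3*(-26)^2 - 9*(-26)^1 + 1 = (913952) + (70304) + (2028) + (234) + (1) = 986519; answer 986519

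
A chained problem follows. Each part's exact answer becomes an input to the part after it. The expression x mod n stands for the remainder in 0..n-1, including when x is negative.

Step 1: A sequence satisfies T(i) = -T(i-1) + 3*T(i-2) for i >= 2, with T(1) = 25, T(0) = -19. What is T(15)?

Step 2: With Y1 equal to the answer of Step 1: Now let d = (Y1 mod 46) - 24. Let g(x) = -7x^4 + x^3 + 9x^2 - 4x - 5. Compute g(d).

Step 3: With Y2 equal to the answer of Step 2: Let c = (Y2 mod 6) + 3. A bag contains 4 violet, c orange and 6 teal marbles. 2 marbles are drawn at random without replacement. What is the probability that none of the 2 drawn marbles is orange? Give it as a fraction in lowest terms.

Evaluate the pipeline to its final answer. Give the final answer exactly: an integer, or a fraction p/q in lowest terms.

15/26

Step 1: T(2) = -1*(25) + 3*(-19) = -82; iterating: T(2)=-82, T(3)=157, T(4)=-403, T(5)=874, T(6)=-2083, T(7)=4705, T(8)=-10954, T(9)=25069, T(10)=-57931, T(11)=133138, T(12)=-306931, T(13)=706345, T(14)=-1627138, T(15)=3746173; answer 3746173
Step 2: Y1 = 3746173; d = 1; -7*(1)^4 + 1*(1)^3 + 9*(1)^2 - 4*(1)^1 - 5 = (-7) + (1) + (9) + (-4) + (-5) = -6; answer -6
Step 3: Y2 = -6; c = 3; total draws C(13,2) = 78; favorable C(10,2) = 45; P = 15/26; answer 15/26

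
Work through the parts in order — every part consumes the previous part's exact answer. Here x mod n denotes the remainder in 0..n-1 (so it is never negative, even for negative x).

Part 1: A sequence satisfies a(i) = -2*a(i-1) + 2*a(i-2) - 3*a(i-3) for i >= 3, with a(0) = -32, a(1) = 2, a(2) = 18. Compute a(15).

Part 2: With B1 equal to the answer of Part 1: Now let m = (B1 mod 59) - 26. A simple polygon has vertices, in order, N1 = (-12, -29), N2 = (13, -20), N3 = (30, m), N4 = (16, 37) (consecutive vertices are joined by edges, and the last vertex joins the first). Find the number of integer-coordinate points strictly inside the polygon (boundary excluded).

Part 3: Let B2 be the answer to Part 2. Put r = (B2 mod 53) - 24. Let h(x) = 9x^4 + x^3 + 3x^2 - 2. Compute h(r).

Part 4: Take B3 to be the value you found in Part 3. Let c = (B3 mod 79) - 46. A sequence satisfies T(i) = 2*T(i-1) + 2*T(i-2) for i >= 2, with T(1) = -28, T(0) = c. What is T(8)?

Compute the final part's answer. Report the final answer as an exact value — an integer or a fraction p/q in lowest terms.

-17872

Part 1: a(3) = -2*(18) + 2*(2) - 3*(-32) = 64; iterating: a(3)=64, a(4)=-98, a(5)=270, a(6)=-928, a(7)=2690, a(8)=-8046, a(9)=24256, a(10)=-72674, a(11)=217998, a(12)=-654112, a(13)=1962242, a(14)=-5886702, a(15)=17660224; answer 17660224
Part 2: B1 = 17660224; m = 23; cross terms: (-12*-20 - 13*-29)=617, (13*23 - 30*-20)=899, (30*37 - 16*23)=742, (16*-29 - -12*37)=-20; twice the area = |2238| = 2238; area = 1119; boundary points = 1 + 1 + 14 + 2 = 18; strictly interior points = area - boundary/2 + 1 = 1111; answer 1111
Part 3: B2 = 1111; r = 27; 9*(27)^4 + 1*(27)^3 + 3*(27)^2 - 2 = (4782969) + (19683) + (2187) + (-2) = 4804837; answer 4804837
Part 4: B3 = 4804837; c = 11; T(2) = 2*(-28) + 2*(11) = -34; iterating: T(2)=-34, T(3)=-124, T(4)=-316, T(5)=-880, T(6)=-2392, T(7)=-6544, T(8)=-17872; answer -17872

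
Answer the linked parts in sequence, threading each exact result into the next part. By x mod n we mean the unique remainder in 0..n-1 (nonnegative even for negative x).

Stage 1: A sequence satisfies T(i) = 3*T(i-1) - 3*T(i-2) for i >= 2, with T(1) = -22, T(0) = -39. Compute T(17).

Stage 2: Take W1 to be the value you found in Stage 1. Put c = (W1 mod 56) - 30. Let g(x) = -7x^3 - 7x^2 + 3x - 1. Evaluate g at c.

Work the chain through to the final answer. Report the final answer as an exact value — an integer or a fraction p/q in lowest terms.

Stage 1: T(2) = 3*(-22) - 3*(-39) = 51; iterating: T(2)=51, T(3)=219, T(4)=504, T(5)=855, T(6)=1053, T(7)=594, T(8)=-1377, T(9)=-5913, T(10)=-13608, T(11)=-23085, T(12)=-28431, T(13)=-16038, T(14)=37179, T(15)=159651, T(16)=367416, T(17)=623295; answer 623295
Stage 2: W1 = 623295; c = -15; -7*(-15)^3 - 7*(-15)^2 + 3*(-15)^1 - 1 = (23625) + (-1575) + (-45) + (-1) = 22004; answer 22004

22004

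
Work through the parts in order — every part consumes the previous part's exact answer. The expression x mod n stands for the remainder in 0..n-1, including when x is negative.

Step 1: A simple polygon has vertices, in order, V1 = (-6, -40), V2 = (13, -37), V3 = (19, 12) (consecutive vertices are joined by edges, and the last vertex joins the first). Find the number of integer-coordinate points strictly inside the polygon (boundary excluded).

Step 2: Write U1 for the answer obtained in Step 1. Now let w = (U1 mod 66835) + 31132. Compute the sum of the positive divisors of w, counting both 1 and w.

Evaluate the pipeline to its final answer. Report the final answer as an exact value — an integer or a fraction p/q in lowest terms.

56700

Step 1: cross terms: (-6*-37 - 13*-40)=742, (13*12 - 19*-37)=859, (19*-40 - -6*12)=-688; twice the area = |913| = 913; area = 913/2; boundary points = 1 + 1 + 1 = 3; strictly interior points = area - boundary/2 + 1 = 456; answer 456
Step 2: U1 = 456; w = 31588; 31588 = 2^2 * 53 * 149; sigma = (1 + 2 + 4) * (1 + 53) * (1 + 149) = 7 * 54 * 150 = 56700; answer 56700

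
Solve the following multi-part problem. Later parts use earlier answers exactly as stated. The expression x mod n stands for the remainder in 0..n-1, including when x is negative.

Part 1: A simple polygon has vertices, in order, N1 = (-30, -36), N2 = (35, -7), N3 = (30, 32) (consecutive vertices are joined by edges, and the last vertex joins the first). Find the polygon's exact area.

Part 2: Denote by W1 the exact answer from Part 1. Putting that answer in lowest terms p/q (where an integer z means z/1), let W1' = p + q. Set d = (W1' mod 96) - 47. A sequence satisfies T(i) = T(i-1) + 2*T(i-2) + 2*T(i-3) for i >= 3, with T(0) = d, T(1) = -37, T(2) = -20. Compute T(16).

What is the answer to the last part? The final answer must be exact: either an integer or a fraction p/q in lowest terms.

Part 1: cross terms: (-30*-7 - 35*-36)=1470, (35*32 - 30*-7)=1330, (30*-36 - -30*32)=-120; twice the area = |2680| = 2680; area = 1340; answer 1340
Part 2: W1 = 1340; threaded value p + q = 1341; d = 46; T(3) = 1*(-20) + 2*(-37) + 2*(46) = -2; iterating: T(3)=-2, T(4)=-116, T(5)=-160, T(6)=-396, T(7)=-948, T(8)=-2060, T(9)=-4748, T(10)=-10764, T(11)=-24380, T(12)=-55404, T(13)=-125692, T(14)=-285260, T(15)=-647452, T(16)=-1469356; answer -1469356

-1469356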